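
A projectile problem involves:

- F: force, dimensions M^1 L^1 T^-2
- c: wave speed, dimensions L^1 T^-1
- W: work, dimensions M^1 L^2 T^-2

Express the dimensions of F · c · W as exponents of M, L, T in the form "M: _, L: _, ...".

M: 2, L: 4, T: -5

Collect each base-dimension exponent across the product:
  M: (1) + (0) + (1) = 2
  L: (1) + (1) + (2) = 4
  T: (-2) + (-1) + (-2) = -5
So the dimensions are [M² L⁴ T⁻⁵].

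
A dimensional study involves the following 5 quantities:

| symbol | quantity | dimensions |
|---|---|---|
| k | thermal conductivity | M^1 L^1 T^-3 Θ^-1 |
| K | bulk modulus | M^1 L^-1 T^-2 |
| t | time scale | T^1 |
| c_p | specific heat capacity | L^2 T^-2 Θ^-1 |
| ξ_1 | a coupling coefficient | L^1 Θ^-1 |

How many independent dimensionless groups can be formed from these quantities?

There are 5 variables and 4 base dimensions (M, L, T, Θ).
The dimension matrix has rank 4.
Independent dimensionless groups: 5 − 4 = 1.

1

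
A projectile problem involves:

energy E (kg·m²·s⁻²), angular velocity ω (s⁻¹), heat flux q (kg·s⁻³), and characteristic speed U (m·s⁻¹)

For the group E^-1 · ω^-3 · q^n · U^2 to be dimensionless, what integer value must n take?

Balance the M exponent: (1)·n from q, plus −(1) − 3·(0) + 2·(0) = -1 from the rest, must sum to zero.
n − 1 = 0, so n = 1.

1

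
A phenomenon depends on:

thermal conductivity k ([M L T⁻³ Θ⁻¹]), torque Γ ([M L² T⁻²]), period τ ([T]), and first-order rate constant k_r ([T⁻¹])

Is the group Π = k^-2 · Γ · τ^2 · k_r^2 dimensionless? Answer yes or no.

Sum the exponent of each base dimension across the product:
  M: −2·[k]_M + [Γ]_M + 2·[τ]_M + 2·[k_r]_M = −2·(1) + (1) + 2·(0) + 2·(0) = -1
  L: −2·[k]_L + [Γ]_L + 2·[τ]_L + 2·[k_r]_L = −2·(1) + (2) + 2·(0) + 2·(0) = 0
  T: −2·[k]_T + [Γ]_T + 2·[τ]_T + 2·[k_r]_T = −2·(-3) + (-2) + 2·(1) + 2·(-1) = 4
  Θ: −2·[k]_Θ + [Γ]_Θ + 2·[τ]_Θ + 2·[k_r]_Θ = −2·(-1) + (0) + 2·(0) + 2·(0) = 2
Net dimensions [M⁻¹ T⁴ Θ²] ≠ [1] — not dimensionless.

no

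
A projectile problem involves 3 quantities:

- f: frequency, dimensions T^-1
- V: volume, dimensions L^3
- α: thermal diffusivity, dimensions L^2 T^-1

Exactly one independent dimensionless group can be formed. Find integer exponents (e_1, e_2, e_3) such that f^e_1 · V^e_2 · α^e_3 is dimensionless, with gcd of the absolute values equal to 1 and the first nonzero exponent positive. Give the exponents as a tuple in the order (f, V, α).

(3, 2, -3)

L: e_1·(0) + e_2·(3) + e_3·(2) = 0
T: e_1·(-1) + e_2·(0) + e_3·(-1) = 0
Solving this homogeneous linear system for the smallest-integer solution (first nonzero entry positive) gives (3, 2, -3).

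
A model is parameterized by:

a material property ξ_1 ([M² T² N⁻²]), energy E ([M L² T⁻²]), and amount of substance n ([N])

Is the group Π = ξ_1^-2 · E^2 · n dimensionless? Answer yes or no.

Sum the exponent of each base dimension across the product:
  M: −2·[ξ_1]_M + 2·[E]_M + [n]_M = −2·(2) + 2·(1) + (0) = -2
  L: −2·[ξ_1]_L + 2·[E]_L + [n]_L = −2·(0) + 2·(2) + (0) = 4
  T: −2·[ξ_1]_T + 2·[E]_T + [n]_T = −2·(2) + 2·(-2) + (0) = -8
  N: −2·[ξ_1]_N + 2·[E]_N + [n]_N = −2·(-2) + 2·(0) + (1) = 5
Net dimensions [M⁻² L⁴ T⁻⁸ N⁵] ≠ [1] — not dimensionless.

no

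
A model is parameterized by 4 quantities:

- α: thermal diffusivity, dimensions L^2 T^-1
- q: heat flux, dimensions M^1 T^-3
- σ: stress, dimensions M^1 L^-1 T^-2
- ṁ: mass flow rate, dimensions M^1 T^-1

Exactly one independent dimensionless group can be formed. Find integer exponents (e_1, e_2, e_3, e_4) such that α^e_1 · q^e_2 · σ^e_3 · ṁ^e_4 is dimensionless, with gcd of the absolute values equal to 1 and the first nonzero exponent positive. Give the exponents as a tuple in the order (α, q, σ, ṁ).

(2, -3, 4, -1)

M: e_1·(0) + e_2·(1) + e_3·(1) + e_4·(1) = 0
L: e_1·(2) + e_2·(0) + e_3·(-1) + e_4·(0) = 0
T: e_1·(-1) + e_2·(-3) + e_3·(-2) + e_4·(-1) = 0
Solving this homogeneous linear system for the smallest-integer solution (first nonzero entry positive) gives (2, -3, 4, -1).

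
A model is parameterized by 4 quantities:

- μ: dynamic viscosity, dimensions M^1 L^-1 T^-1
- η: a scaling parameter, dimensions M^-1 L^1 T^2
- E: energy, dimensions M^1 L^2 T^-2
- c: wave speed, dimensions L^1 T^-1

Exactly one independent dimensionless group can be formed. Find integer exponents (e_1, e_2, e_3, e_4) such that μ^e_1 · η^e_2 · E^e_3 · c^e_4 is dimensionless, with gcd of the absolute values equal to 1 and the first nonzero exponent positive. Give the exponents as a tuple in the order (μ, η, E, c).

M: e_1·(1) + e_2·(-1) + e_3·(1) + e_4·(0) = 0
L: e_1·(-1) + e_2·(1) + e_3·(2) + e_4·(1) = 0
T: e_1·(-1) + e_2·(2) + e_3·(-2) + e_4·(-1) = 0
Solving this homogeneous linear system for the smallest-integer solution (first nonzero entry positive) gives (3, 2, -1, 3).

(3, 2, -1, 3)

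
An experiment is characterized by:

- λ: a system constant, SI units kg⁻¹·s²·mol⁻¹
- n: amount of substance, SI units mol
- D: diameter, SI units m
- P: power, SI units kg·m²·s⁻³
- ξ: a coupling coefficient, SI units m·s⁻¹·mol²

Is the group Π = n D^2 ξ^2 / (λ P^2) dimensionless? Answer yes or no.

no

Sum the exponent of each base dimension across the product:
  M: −[λ]_M + [n]_M + 2·[D]_M − 2·[P]_M + 2·[ξ]_M = −(-1) + (0) + 2·(0) − 2·(1) + 2·(0) = -1
  L: −[λ]_L + [n]_L + 2·[D]_L − 2·[P]_L + 2·[ξ]_L = −(0) + (0) + 2·(1) − 2·(2) + 2·(1) = 0
  T: −[λ]_T + [n]_T + 2·[D]_T − 2·[P]_T + 2·[ξ]_T = −(2) + (0) + 2·(0) − 2·(-3) + 2·(-1) = 2
  N: −[λ]_N + [n]_N + 2·[D]_N − 2·[P]_N + 2·[ξ]_N = −(-1) + (1) + 2·(0) − 2·(0) + 2·(2) = 6
Net dimensions [M⁻¹ T² N⁶] ≠ [1] — not dimensionless.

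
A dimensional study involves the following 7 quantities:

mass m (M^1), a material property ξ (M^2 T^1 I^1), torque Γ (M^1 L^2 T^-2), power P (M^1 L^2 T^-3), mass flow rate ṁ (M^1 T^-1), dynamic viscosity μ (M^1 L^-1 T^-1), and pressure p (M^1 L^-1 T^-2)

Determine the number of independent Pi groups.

There are 7 variables and 4 base dimensions (M, L, T, I).
The dimension matrix has rank 4.
Independent dimensionless groups: 7 − 4 = 3.

3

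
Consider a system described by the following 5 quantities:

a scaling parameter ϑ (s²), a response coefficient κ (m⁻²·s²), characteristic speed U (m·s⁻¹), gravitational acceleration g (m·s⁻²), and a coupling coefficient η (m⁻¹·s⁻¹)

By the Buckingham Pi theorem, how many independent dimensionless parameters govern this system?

3

There are 5 variables and 2 base dimensions (L, T).
The dimension matrix has rank 2.
Independent dimensionless groups: 5 − 2 = 3.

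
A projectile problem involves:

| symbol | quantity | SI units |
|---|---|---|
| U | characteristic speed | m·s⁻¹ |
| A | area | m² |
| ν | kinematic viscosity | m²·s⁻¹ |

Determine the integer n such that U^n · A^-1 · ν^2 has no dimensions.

-2

Balance the L exponent: (1)·n from U, plus −(2) + 2·(2) = 2 from the rest, must sum to zero.
n + 2 = 0, so n = -2.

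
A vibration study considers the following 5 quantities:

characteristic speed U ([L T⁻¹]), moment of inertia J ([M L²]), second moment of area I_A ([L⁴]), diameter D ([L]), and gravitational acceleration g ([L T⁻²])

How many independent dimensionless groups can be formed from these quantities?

There are 5 variables and 3 base dimensions (M, L, T).
The dimension matrix has rank 3.
Independent dimensionless groups: 5 − 3 = 2.

2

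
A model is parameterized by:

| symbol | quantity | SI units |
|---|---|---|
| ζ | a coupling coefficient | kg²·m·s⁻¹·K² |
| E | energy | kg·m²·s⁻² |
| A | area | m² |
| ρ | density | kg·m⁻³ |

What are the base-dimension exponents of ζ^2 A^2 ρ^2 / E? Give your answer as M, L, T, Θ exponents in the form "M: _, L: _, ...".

M: 5, L: -2, T: 0, Θ: 4

Collect each base-dimension exponent across the product:
  M: 2·(2) − (1) + 2·(0) + 2·(1) = 5
  L: 2·(1) − (2) + 2·(2) + 2·(-3) = -2
  T: 2·(-1) − (-2) + 2·(0) + 2·(0) = 0
  Θ: 2·(2) − (0) + 2·(0) + 2·(0) = 4
So the dimensions are [M⁵ L⁻² Θ⁴].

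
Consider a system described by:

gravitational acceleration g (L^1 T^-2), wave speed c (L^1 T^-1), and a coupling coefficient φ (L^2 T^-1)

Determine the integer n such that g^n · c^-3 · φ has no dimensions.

1

Balance the L exponent: (1)·n from g, plus −3·(1) + (2) = -1 from the rest, must sum to zero.
n − 1 = 0, so n = 1.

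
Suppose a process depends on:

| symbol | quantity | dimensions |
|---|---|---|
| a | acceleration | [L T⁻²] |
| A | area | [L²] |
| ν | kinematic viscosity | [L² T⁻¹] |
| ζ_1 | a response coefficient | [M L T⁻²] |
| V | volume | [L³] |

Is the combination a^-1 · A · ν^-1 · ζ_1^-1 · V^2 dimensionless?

Sum the exponent of each base dimension across the product:
  M: −[a]_M + [A]_M − [ν]_M − [ζ_1]_M + 2·[V]_M = −(0) + (0) − (0) − (1) + 2·(0) = -1
  L: −[a]_L + [A]_L − [ν]_L − [ζ_1]_L + 2·[V]_L = −(1) + (2) − (2) − (1) + 2·(3) = 4
  T: −[a]_T + [A]_T − [ν]_T − [ζ_1]_T + 2·[V]_T = −(-2) + (0) − (-1) − (-2) + 2·(0) = 5
Net dimensions [M⁻¹ L⁴ T⁵] ≠ [1] — not dimensionless.

no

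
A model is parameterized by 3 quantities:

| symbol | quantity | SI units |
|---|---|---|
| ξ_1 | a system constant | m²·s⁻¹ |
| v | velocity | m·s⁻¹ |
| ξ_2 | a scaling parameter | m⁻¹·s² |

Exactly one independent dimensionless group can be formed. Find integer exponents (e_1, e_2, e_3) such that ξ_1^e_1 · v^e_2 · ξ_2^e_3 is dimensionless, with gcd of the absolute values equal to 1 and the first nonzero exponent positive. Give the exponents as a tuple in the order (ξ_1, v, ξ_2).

L: e_1·(2) + e_2·(1) + e_3·(-1) = 0
T: e_1·(-1) + e_2·(-1) + e_3·(2) = 0
Solving this homogeneous linear system for the smallest-integer solution (first nonzero entry positive) gives (1, -3, -1).

(1, -3, -1)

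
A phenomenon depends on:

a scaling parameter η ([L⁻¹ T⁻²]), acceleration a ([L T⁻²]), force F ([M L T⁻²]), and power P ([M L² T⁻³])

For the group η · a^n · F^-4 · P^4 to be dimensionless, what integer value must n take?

-3

Balance the L exponent: (1)·n from a, plus (-1) − 4·(1) + 4·(2) = 3 from the rest, must sum to zero.
n + 3 = 0, so n = -3.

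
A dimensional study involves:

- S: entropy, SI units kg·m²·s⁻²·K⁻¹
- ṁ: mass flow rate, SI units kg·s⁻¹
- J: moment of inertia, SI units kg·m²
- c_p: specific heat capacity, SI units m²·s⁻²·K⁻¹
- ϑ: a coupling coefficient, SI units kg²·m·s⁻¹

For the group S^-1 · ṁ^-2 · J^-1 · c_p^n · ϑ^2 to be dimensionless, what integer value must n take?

1

Balance the L exponent: (2)·n from c_p, plus −(2) − 2·(0) − (2) + 2·(1) = -2 from the rest, must sum to zero.
2n − 2 = 0, so n = 1.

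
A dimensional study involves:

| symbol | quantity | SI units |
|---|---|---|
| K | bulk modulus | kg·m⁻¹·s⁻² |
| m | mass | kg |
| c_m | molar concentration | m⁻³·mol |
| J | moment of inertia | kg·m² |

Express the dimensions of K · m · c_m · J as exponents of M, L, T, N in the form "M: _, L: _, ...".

M: 3, L: -2, T: -2, N: 1

Collect each base-dimension exponent across the product:
  M: (1) + (1) + (0) + (1) = 3
  L: (-1) + (0) + (-3) + (2) = -2
  T: (-2) + (0) + (0) + (0) = -2
  N: (0) + (0) + (1) + (0) = 1
So the dimensions are [M³ L⁻² T⁻² N].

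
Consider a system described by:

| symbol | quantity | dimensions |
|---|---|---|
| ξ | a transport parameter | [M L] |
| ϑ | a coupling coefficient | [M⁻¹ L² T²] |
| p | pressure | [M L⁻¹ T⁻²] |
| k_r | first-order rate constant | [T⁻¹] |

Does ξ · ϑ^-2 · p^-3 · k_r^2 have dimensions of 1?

yes

Sum the exponent of each base dimension across the product:
  M: [ξ]_M − 2·[ϑ]_M − 3·[p]_M + 2·[k_r]_M = (1) − 2·(-1) − 3·(1) + 2·(0) = 0
  L: [ξ]_L − 2·[ϑ]_L − 3·[p]_L + 2·[k_r]_L = (1) − 2·(2) − 3·(-1) + 2·(0) = 0
  T: [ξ]_T − 2·[ϑ]_T − 3·[p]_T + 2·[k_r]_T = (0) − 2·(2) − 3·(-2) + 2·(-1) = 0
All base exponents vanish — dimensionless.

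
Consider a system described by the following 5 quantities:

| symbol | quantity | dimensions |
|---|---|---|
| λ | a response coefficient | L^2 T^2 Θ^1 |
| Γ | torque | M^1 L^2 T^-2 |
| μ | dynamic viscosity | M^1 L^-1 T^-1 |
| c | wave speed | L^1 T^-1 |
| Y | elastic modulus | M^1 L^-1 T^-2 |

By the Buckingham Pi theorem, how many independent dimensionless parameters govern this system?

There are 5 variables and 4 base dimensions (M, L, T, Θ).
The dimension matrix has rank 4.
Independent dimensionless groups: 5 − 4 = 1.

1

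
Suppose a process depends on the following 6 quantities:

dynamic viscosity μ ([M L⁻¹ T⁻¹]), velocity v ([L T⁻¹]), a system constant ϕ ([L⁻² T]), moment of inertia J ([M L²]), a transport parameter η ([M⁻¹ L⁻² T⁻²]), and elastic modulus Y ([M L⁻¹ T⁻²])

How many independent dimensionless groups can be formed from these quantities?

3

There are 6 variables and 3 base dimensions (M, L, T).
The dimension matrix has rank 3.
Independent dimensionless groups: 6 − 3 = 3.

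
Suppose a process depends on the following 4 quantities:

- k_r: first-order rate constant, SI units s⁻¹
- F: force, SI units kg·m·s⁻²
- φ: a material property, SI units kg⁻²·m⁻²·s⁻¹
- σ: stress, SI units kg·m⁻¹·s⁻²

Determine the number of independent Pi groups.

There are 4 variables and 3 base dimensions (M, L, T).
The dimension matrix has rank 3.
Independent dimensionless groups: 4 − 3 = 1.

1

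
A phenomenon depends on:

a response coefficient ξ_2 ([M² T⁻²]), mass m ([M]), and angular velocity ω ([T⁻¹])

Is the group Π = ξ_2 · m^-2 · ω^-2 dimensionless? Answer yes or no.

yes

Sum the exponent of each base dimension across the product:
  M: [ξ_2]_M − 2·[m]_M − 2·[ω]_M = (2) − 2·(1) − 2·(0) = 0
  L: [ξ_2]_L − 2·[m]_L − 2·[ω]_L = (0) − 2·(0) − 2·(0) = 0
  T: [ξ_2]_T − 2·[m]_T − 2·[ω]_T = (-2) − 2·(0) − 2·(-1) = 0
All base exponents vanish — dimensionless.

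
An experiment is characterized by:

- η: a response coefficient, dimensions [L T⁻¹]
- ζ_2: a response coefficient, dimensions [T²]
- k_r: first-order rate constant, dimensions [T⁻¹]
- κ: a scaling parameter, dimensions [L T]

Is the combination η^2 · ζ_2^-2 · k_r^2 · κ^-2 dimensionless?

no

Sum the exponent of each base dimension across the product:
  L: 2·[η]_L − 2·[ζ_2]_L + 2·[k_r]_L − 2·[κ]_L = 2·(1) − 2·(0) + 2·(0) − 2·(1) = 0
  T: 2·[η]_T − 2·[ζ_2]_T + 2·[k_r]_T − 2·[κ]_T = 2·(-1) − 2·(2) + 2·(-1) − 2·(1) = -10
Net dimensions [T⁻¹⁰] ≠ [1] — not dimensionless.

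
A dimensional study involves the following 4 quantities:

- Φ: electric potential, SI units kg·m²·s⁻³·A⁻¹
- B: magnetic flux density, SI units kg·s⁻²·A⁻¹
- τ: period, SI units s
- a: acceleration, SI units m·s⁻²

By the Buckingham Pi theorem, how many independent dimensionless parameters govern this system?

1

There are 4 variables and 4 base dimensions (M, L, T, I).
The dimension matrix has rank 3 (less than 4: the dimension vectors are linearly dependent).
Independent dimensionless groups: 4 − 3 = 1.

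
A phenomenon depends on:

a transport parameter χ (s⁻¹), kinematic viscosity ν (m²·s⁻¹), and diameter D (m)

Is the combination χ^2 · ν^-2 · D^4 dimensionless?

yes

Sum the exponent of each base dimension across the product:
  L: 2·[χ]_L − 2·[ν]_L + 4·[D]_L = 2·(0) − 2·(2) + 4·(1) = 0
  T: 2·[χ]_T − 2·[ν]_T + 4·[D]_T = 2·(-1) − 2·(-1) + 4·(0) = 0
All base exponents vanish — dimensionless.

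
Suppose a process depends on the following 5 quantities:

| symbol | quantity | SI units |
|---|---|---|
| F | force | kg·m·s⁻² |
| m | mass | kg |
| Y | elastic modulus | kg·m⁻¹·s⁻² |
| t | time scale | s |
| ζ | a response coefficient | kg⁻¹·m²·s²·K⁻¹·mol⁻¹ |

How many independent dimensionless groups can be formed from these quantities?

1

There are 5 variables and 5 base dimensions (M, L, T, Θ, N).
The dimension matrix has rank 4 (less than 5: the dimension vectors are linearly dependent).
Independent dimensionless groups: 5 − 4 = 1.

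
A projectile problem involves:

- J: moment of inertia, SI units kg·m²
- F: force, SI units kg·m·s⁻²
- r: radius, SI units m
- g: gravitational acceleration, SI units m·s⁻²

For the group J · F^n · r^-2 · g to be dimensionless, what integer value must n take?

-1

Balance the M exponent: (1)·n from F, plus (1) − 2·(0) + (0) = 1 from the rest, must sum to zero.
n + 1 = 0, so n = -1.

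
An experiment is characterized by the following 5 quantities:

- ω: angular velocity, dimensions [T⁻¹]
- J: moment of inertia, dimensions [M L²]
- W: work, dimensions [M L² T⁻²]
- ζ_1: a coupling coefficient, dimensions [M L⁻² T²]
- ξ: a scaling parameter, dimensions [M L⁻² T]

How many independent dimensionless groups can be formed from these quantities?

2

There are 5 variables and 3 base dimensions (M, L, T).
The dimension matrix has rank 3.
Independent dimensionless groups: 5 − 3 = 2.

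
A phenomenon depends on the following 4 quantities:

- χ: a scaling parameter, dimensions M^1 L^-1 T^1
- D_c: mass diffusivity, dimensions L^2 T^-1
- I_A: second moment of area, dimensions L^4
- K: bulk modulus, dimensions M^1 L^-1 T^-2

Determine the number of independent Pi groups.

1

There are 4 variables and 3 base dimensions (M, L, T).
The dimension matrix has rank 3.
Independent dimensionless groups: 4 − 3 = 1.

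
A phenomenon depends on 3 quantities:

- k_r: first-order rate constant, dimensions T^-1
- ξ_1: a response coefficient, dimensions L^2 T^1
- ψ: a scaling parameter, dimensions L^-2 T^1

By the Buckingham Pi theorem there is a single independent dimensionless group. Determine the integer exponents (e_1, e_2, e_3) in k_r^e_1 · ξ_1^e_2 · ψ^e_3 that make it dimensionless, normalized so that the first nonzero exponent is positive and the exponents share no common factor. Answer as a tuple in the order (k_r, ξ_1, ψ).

(2, 1, 1)

L: e_1·(0) + e_2·(2) + e_3·(-2) = 0
T: e_1·(-1) + e_2·(1) + e_3·(1) = 0
Solving this homogeneous linear system for the smallest-integer solution (first nonzero entry positive) gives (2, 1, 1).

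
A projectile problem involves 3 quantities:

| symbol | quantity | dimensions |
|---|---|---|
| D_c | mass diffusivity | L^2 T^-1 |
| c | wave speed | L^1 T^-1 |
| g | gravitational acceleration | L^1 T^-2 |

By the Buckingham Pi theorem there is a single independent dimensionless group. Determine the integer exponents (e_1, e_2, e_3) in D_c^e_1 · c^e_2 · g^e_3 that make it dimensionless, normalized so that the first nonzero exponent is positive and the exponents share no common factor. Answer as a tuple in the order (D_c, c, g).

L: e_1·(2) + e_2·(1) + e_3·(1) = 0
T: e_1·(-1) + e_2·(-1) + e_3·(-2) = 0
Solving this homogeneous linear system for the smallest-integer solution (first nonzero entry positive) gives (1, -3, 1).

(1, -3, 1)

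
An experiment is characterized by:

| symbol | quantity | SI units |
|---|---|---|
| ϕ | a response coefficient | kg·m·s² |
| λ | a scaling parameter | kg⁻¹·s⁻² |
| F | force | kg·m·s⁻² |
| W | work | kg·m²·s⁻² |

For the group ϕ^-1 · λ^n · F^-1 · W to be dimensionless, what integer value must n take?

-1

Balance the M exponent: (-1)·n from λ, plus −(1) − (1) + (1) = -1 from the rest, must sum to zero.
−n − 1 = 0, so n = -1.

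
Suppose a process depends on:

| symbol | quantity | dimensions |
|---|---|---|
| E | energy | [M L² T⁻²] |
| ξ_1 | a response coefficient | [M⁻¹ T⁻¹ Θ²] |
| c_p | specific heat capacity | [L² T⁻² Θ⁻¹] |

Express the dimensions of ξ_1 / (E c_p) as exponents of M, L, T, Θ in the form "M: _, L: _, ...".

Collect each base-dimension exponent across the product:
  M: −(1) + (-1) − (0) = -2
  L: −(2) + (0) − (2) = -4
  T: −(-2) + (-1) − (-2) = 3
  Θ: −(0) + (2) − (-1) = 3
So the dimensions are [M⁻² L⁻⁴ T³ Θ³].

M: -2, L: -4, T: 3, Θ: 3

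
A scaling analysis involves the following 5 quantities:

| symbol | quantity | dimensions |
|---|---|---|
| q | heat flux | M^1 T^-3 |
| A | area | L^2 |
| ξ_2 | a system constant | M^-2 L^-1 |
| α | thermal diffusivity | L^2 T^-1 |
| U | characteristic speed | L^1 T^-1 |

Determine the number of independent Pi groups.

There are 5 variables and 3 base dimensions (M, L, T).
The dimension matrix has rank 3.
Independent dimensionless groups: 5 − 3 = 2.

2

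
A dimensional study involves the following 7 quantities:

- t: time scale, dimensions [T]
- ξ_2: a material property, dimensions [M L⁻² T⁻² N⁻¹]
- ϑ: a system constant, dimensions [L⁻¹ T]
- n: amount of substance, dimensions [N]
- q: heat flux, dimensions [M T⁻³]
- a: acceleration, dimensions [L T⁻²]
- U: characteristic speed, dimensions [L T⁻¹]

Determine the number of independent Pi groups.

There are 7 variables and 4 base dimensions (M, L, T, N).
The dimension matrix has rank 4.
Independent dimensionless groups: 7 − 4 = 3.

3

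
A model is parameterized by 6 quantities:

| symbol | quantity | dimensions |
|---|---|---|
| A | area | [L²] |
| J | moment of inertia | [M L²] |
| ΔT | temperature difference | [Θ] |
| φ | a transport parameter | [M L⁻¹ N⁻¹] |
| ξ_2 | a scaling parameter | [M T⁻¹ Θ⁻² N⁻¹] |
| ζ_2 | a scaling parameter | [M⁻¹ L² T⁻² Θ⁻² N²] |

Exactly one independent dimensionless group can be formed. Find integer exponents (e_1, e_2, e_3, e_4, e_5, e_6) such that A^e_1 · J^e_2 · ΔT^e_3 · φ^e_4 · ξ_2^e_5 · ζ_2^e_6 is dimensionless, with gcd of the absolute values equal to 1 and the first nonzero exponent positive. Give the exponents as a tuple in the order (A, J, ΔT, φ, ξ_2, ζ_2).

M: e_1·(0) + e_2·(1) + e_3·(0) + e_4·(1) + e_5·(1) + e_6·(-1) = 0
L: e_1·(2) + e_2·(2) + e_3·(0) + e_4·(-1) + e_5·(0) + e_6·(2) = 0
T: e_1·(0) + e_2·(0) + e_3·(0) + e_4·(0) + e_5·(-1) + e_6·(-2) = 0
Θ: e_1·(0) + e_2·(0) + e_3·(1) + e_4·(0) + e_5·(-2) + e_6·(-2) = 0
N: e_1·(0) + e_2·(0) + e_3·(0) + e_4·(-1) + e_5·(-1) + e_6·(2) = 0
Solving this homogeneous linear system for the smallest-integer solution (first nonzero entry positive) gives (2, -1, -2, 4, -2, 1).

(2, -1, -2, 4, -2, 1)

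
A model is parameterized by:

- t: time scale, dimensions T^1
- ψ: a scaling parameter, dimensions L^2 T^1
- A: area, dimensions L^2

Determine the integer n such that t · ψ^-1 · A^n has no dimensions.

1

Balance the L exponent: (2)·n from A, plus (0) − (2) = -2 from the rest, must sum to zero.
2n − 2 = 0, so n = 1.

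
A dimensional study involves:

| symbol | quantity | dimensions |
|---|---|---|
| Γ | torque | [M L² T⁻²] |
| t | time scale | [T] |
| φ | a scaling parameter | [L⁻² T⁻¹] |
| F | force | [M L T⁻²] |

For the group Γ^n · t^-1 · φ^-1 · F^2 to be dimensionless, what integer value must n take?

-2

Balance the M exponent: (1)·n from Γ, plus −(0) − (0) + 2·(1) = 2 from the rest, must sum to zero.
n + 2 = 0, so n = -2.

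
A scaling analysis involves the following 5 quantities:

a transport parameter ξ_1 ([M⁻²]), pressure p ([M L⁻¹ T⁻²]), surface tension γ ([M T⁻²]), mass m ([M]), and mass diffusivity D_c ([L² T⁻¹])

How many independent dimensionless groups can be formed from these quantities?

2

There are 5 variables and 3 base dimensions (M, L, T).
The dimension matrix has rank 3.
Independent dimensionless groups: 5 − 3 = 2.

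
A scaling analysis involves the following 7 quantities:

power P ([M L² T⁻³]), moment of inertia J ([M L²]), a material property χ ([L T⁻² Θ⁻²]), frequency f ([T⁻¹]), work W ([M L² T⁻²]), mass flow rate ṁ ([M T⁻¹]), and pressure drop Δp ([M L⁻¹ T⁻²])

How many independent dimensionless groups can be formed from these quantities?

3

There are 7 variables and 4 base dimensions (M, L, T, Θ).
The dimension matrix has rank 4.
Independent dimensionless groups: 7 − 4 = 3.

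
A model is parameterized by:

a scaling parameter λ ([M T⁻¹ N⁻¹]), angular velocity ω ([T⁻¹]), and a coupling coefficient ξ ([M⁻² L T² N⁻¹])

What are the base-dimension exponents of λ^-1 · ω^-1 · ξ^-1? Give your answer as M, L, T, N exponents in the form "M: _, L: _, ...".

M: 1, L: -1, T: 0, N: 2

Collect each base-dimension exponent across the product:
  M: −(1) − (0) − (-2) = 1
  L: −(0) − (0) − (1) = -1
  T: −(-1) − (-1) − (2) = 0
  N: −(-1) − (0) − (-1) = 2
So the dimensions are [M L⁻¹ N²].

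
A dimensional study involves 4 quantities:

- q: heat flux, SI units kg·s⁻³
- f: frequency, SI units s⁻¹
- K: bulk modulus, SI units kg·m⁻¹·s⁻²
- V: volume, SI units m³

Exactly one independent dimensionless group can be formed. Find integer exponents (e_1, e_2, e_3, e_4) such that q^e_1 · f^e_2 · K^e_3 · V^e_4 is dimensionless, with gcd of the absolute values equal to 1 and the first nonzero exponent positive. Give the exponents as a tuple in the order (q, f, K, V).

M: e_1·(1) + e_2·(0) + e_3·(1) + e_4·(0) = 0
L: e_1·(0) + e_2·(0) + e_3·(-1) + e_4·(3) = 0
T: e_1·(-3) + e_2·(-1) + e_3·(-2) + e_4·(0) = 0
Solving this homogeneous linear system for the smallest-integer solution (first nonzero entry positive) gives (3, -3, -3, -1).

(3, -3, -3, -1)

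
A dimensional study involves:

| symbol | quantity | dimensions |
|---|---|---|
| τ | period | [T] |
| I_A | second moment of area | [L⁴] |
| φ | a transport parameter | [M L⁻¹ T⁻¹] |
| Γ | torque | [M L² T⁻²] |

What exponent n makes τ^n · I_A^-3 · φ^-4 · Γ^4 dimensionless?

Balance the T exponent: (1)·n from τ, plus −3·(0) − 4·(-1) + 4·(-2) = -4 from the rest, must sum to zero.
n − 4 = 0, so n = 4.

4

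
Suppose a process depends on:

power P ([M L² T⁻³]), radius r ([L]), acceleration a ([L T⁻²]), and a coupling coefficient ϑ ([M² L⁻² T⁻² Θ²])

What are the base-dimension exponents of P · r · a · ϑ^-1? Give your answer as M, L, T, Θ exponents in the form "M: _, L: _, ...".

Collect each base-dimension exponent across the product:
  M: (1) + (0) + (0) − (2) = -1
  L: (2) + (1) + (1) − (-2) = 6
  T: (-3) + (0) + (-2) − (-2) = -3
  Θ: (0) + (0) + (0) − (2) = -2
So the dimensions are [M⁻¹ L⁶ T⁻³ Θ⁻²].

M: -1, L: 6, T: -3, Θ: -2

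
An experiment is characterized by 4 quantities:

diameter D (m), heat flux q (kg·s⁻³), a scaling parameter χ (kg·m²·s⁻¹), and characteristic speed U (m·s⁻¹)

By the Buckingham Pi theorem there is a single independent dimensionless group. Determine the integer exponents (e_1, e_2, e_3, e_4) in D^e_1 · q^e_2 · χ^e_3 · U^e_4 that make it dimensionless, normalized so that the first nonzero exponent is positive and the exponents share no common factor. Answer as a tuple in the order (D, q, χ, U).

(4, 1, -1, -2)

M: e_1·(0) + e_2·(1) + e_3·(1) + e_4·(0) = 0
L: e_1·(1) + e_2·(0) + e_3·(2) + e_4·(1) = 0
T: e_1·(0) + e_2·(-3) + e_3·(-1) + e_4·(-1) = 0
Solving this homogeneous linear system for the smallest-integer solution (first nonzero entry positive) gives (4, 1, -1, -2).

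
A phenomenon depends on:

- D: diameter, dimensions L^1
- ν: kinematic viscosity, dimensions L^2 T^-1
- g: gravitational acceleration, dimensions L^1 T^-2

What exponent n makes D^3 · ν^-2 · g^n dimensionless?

Balance the L exponent: (1)·n from g, plus 3·(1) − 2·(2) = -1 from the rest, must sum to zero.
n − 1 = 0, so n = 1.

1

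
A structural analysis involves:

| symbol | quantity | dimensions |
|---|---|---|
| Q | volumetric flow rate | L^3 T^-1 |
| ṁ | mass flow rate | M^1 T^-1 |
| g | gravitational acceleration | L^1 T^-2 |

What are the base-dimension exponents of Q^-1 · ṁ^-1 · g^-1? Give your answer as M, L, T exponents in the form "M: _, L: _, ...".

Collect each base-dimension exponent across the product:
  M: −(0) − (1) − (0) = -1
  L: −(3) − (0) − (1) = -4
  T: −(-1) − (-1) − (-2) = 4
So the dimensions are [M⁻¹ L⁻⁴ T⁴].

M: -1, L: -4, T: 4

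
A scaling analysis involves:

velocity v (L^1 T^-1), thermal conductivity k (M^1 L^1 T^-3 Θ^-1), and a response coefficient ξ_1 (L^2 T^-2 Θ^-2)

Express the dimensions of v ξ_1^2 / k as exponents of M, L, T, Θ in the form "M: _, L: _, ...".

Collect each base-dimension exponent across the product:
  M: (0) − (1) + 2·(0) = -1
  L: (1) − (1) + 2·(2) = 4
  T: (-1) − (-3) + 2·(-2) = -2
  Θ: (0) − (-1) + 2·(-2) = -3
So the dimensions are [M⁻¹ L⁴ T⁻² Θ⁻³].

M: -1, L: 4, T: -2, Θ: -3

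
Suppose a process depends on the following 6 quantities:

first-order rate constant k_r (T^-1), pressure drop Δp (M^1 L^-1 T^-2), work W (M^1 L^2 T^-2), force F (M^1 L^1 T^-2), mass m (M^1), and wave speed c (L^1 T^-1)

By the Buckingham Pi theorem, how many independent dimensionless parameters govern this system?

There are 6 variables and 3 base dimensions (M, L, T).
The dimension matrix has rank 3.
Independent dimensionless groups: 6 − 3 = 3.

3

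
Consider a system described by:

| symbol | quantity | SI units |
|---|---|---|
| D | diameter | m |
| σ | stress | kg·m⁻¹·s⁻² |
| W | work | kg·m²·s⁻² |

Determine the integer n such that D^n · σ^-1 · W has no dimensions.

Balance the L exponent: (1)·n from D, plus −(-1) + (2) = 3 from the rest, must sum to zero.
n + 3 = 0, so n = -3.

-3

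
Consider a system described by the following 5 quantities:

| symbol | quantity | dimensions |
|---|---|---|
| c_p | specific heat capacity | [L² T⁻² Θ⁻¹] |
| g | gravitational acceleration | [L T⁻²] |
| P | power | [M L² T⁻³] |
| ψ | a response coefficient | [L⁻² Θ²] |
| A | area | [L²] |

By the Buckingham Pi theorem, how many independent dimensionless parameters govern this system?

1

There are 5 variables and 4 base dimensions (M, L, T, Θ).
The dimension matrix has rank 4.
Independent dimensionless groups: 5 − 4 = 1.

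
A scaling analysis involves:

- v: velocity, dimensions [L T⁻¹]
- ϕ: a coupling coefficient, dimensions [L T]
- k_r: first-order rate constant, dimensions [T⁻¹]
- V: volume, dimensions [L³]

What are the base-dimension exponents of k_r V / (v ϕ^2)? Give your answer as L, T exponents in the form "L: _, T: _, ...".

L: 0, T: -2

Collect each base-dimension exponent across the product:
  L: −(1) − 2·(1) + (0) + (3) = 0
  T: −(-1) − 2·(1) + (-1) + (0) = -2
So the dimensions are [T⁻²].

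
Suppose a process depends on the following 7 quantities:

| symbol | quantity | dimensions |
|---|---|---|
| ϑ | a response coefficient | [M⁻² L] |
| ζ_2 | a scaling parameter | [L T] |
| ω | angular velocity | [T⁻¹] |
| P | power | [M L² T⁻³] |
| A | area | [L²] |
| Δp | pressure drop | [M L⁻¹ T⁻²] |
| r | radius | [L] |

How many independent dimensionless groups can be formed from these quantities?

4

There are 7 variables and 3 base dimensions (M, L, T).
The dimension matrix has rank 3.
Independent dimensionless groups: 7 − 3 = 4.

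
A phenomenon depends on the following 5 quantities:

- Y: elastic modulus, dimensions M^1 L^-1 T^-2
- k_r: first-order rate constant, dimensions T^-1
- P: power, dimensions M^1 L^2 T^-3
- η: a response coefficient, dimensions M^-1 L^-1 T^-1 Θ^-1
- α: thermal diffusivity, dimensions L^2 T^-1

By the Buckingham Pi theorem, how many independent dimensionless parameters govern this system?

1

There are 5 variables and 4 base dimensions (M, L, T, Θ).
The dimension matrix has rank 4.
Independent dimensionless groups: 5 − 4 = 1.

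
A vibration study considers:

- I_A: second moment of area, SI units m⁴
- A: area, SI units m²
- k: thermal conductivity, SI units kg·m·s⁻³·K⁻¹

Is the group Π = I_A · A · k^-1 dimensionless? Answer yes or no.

Sum the exponent of each base dimension across the product:
  M: [I_A]_M + [A]_M − [k]_M = (0) + (0) − (1) = -1
  L: [I_A]_L + [A]_L − [k]_L = (4) + (2) − (1) = 5
  T: [I_A]_T + [A]_T − [k]_T = (0) + (0) − (-3) = 3
  Θ: [I_A]_Θ + [A]_Θ − [k]_Θ = (0) + (0) − (-1) = 1
Net dimensions [M⁻¹ L⁵ T³ Θ] ≠ [1] — not dimensionless.

no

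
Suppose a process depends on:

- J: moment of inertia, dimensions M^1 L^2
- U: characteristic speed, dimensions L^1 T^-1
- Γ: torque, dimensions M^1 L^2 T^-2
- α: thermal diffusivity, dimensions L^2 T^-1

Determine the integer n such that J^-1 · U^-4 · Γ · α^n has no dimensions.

Balance the L exponent: (2)·n from α, plus −(2) − 4·(1) + (2) = -4 from the rest, must sum to zero.
2n − 4 = 0, so n = 2.

2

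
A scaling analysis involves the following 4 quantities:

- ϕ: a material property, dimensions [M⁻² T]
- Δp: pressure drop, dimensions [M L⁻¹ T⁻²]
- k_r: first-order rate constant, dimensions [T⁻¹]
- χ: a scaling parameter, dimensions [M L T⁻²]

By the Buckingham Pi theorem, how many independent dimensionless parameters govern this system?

There are 4 variables and 3 base dimensions (M, L, T).
The dimension matrix has rank 3.
Independent dimensionless groups: 4 − 3 = 1.

1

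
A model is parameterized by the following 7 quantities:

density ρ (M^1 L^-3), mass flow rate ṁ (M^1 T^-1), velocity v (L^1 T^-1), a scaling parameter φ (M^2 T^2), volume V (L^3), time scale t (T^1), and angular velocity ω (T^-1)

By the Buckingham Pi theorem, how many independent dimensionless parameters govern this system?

There are 7 variables and 3 base dimensions (M, L, T).
The dimension matrix has rank 3.
Independent dimensionless groups: 7 − 3 = 4.

4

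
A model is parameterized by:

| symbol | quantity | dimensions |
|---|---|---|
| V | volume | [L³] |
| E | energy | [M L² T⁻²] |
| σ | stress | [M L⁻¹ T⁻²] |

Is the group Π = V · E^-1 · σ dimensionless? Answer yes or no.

yes

Sum the exponent of each base dimension across the product:
  M: [V]_M − [E]_M + [σ]_M = (0) − (1) + (1) = 0
  L: [V]_L − [E]_L + [σ]_L = (3) − (2) + (-1) = 0
  T: [V]_T − [E]_T + [σ]_T = (0) − (-2) + (-2) = 0
All base exponents vanish — dimensionless.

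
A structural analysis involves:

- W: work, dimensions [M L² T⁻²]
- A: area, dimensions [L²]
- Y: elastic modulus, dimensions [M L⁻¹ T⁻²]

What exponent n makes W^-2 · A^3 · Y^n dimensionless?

Balance the M exponent: (1)·n from Y, plus −2·(1) + 3·(0) = -2 from the rest, must sum to zero.
n − 2 = 0, so n = 2.

2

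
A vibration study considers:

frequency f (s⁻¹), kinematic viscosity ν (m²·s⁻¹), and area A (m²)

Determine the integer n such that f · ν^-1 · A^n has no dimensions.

1

Balance the L exponent: (2)·n from A, plus (0) − (2) = -2 from the rest, must sum to zero.
2n − 2 = 0, so n = 1.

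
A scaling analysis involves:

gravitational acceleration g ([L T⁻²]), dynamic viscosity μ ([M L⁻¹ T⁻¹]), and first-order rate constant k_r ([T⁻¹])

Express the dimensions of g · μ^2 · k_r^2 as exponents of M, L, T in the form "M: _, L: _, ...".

M: 2, L: -1, T: -6

Collect each base-dimension exponent across the product:
  M: (0) + 2·(1) + 2·(0) = 2
  L: (1) + 2·(-1) + 2·(0) = -1
  T: (-2) + 2·(-1) + 2·(-1) = -6
So the dimensions are [M² L⁻¹ T⁻⁶].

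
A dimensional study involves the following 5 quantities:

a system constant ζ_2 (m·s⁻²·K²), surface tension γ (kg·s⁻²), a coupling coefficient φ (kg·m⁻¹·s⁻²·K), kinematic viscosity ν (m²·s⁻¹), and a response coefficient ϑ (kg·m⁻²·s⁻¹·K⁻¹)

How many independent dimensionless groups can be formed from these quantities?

There are 5 variables and 4 base dimensions (M, L, T, Θ).
The dimension matrix has rank 4.
Independent dimensionless groups: 5 − 4 = 1.

1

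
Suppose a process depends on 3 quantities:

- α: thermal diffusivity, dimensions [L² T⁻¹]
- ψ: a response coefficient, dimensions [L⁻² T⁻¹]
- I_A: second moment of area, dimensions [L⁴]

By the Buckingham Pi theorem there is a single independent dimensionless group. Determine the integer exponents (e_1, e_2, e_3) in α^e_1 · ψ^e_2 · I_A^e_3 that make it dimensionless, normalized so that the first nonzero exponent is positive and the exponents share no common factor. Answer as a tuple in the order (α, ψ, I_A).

L: e_1·(2) + e_2·(-2) + e_3·(4) = 0
T: e_1·(-1) + e_2·(-1) + e_3·(0) = 0
Solving this homogeneous linear system for the smallest-integer solution (first nonzero entry positive) gives (1, -1, -1).

(1, -1, -1)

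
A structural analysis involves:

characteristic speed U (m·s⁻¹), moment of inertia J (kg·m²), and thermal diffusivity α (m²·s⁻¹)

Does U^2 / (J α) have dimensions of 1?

no

Sum the exponent of each base dimension across the product:
  M: 2·[U]_M − [J]_M − [α]_M = 2·(0) − (1) − (0) = -1
  L: 2·[U]_L − [J]_L − [α]_L = 2·(1) − (2) − (2) = -2
  T: 2·[U]_T − [J]_T − [α]_T = 2·(-1) − (0) − (-1) = -1
Net dimensions [M⁻¹ L⁻² T⁻¹] ≠ [1] — not dimensionless.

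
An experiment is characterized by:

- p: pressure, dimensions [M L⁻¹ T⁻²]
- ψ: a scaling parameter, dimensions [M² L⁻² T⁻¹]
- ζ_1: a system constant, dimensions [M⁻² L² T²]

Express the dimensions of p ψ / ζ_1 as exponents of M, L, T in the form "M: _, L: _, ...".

M: 5, L: -5, T: -5

Collect each base-dimension exponent across the product:
  M: (1) + (2) − (-2) = 5
  L: (-1) + (-2) − (2) = -5
  T: (-2) + (-1) − (2) = -5
So the dimensions are [M⁵ L⁻⁵ T⁻⁵].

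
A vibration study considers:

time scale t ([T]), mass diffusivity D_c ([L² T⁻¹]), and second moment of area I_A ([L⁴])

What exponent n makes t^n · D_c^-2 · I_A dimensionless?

Balance the T exponent: (1)·n from t, plus −2·(-1) + (0) = 2 from the rest, must sum to zero.
n + 2 = 0, so n = -2.

-2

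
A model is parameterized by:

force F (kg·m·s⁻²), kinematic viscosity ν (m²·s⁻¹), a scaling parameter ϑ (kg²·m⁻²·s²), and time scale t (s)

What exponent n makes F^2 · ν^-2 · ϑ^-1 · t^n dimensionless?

4

Balance the T exponent: (1)·n from t, plus 2·(-2) − 2·(-1) − (2) = -4 from the rest, must sum to zero.
n − 4 = 0, so n = 4.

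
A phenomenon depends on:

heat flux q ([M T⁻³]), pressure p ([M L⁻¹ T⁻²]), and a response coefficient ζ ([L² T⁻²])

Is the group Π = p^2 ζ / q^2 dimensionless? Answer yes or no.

yes

Sum the exponent of each base dimension across the product:
  M: −2·[q]_M + 2·[p]_M + [ζ]_M = −2·(1) + 2·(1) + (0) = 0
  L: −2·[q]_L + 2·[p]_L + [ζ]_L = −2·(0) + 2·(-1) + (2) = 0
  T: −2·[q]_T + 2·[p]_T + [ζ]_T = −2·(-3) + 2·(-2) + (-2) = 0
All base exponents vanish — dimensionless.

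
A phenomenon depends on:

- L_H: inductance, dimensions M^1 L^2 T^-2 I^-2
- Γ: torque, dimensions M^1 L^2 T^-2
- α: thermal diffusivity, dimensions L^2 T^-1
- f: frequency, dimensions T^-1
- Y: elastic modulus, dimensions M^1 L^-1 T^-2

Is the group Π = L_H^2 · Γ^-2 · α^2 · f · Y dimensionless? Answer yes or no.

Sum the exponent of each base dimension across the product:
  M: 2·[L_H]_M − 2·[Γ]_M + 2·[α]_M + [f]_M + [Y]_M = 2·(1) − 2·(1) + 2·(0) + (0) + (1) = 1
  L: 2·[L_H]_L − 2·[Γ]_L + 2·[α]_L + [f]_L + [Y]_L = 2·(2) − 2·(2) + 2·(2) + (0) + (-1) = 3
  T: 2·[L_H]_T − 2·[Γ]_T + 2·[α]_T + [f]_T + [Y]_T = 2·(-2) − 2·(-2) + 2·(-1) + (-1) + (-2) = -5
  I: 2·[L_H]_I − 2·[Γ]_I + 2·[α]_I + [f]_I + [Y]_I = 2·(-2) − 2·(0) + 2·(0) + (0) + (0) = -4
Net dimensions [M L³ T⁻⁵ I⁻⁴] ≠ [1] — not dimensionless.

no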